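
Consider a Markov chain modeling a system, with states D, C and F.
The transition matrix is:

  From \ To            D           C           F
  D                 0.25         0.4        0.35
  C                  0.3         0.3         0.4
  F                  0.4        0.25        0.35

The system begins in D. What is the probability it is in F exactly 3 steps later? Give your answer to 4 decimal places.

0.3654

Propagate the distribution vector 3 steps from D.
After 0 steps: (1.0000, 0.0000, 0.0000)
After 1 step: (0.2500, 0.4000, 0.3500)
After 2 steps: (0.3225, 0.3075, 0.3700)
After 3 steps: (0.3209, 0.3138, 0.3654)
P(in F after 3 steps) = 0.3654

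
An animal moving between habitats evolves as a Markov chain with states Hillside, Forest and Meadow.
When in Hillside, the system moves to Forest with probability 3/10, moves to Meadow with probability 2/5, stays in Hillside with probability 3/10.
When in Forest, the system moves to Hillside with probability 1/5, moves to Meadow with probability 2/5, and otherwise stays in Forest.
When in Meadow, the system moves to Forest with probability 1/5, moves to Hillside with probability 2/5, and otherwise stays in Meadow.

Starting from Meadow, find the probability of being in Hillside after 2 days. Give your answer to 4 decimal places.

Sum over the intermediate state after 1 day:
P = P(Meadow→Hillside)·P(Hillside→Hillside) + P(Meadow→Forest)·P(Forest→Hillside) + P(Meadow→Meadow)·P(Meadow→Hillside)
  = 0.4×0.3 + 0.2×0.2 + 0.4×0.4
  = 0.1200 + 0.0400 + 0.1600 = 0.3200

0.3200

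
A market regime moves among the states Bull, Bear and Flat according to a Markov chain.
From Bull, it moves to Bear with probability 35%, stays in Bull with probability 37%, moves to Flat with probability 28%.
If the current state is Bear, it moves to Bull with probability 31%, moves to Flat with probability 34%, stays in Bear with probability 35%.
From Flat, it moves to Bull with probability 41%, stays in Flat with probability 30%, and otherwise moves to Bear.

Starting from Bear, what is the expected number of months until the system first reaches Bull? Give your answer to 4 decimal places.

Let t(s) be the expected number of months to first reach Bull from state s, with t(Bull) = 0. Conditioning on the first month:
t(Bear) = 1 + 0.35·t(Bear) + 0.34·t(Flat)
t(Flat) = 1 + 0.29·t(Bear) + 0.3·t(Flat)
Solving: t(Bear) = 2.9181, t(Flat) = 2.6375.
Expected months from Bear to Bull: 2.9181.

2.9181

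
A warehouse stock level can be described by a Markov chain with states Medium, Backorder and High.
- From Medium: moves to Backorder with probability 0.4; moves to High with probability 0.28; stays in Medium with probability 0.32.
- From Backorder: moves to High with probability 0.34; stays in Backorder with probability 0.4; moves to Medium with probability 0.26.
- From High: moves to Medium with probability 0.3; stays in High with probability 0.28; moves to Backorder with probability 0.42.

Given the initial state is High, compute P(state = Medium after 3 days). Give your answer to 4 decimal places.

0.2896

Propagate the distribution vector 3 days from High.
After 0 days: (0.0000, 0.0000, 1.0000)
After 1 day: (0.3000, 0.4200, 0.2800)
After 2 days: (0.2892, 0.4056, 0.3052)
After 3 days: (0.2896, 0.4061, 0.3043)
P(in Medium after 3 days) = 0.2896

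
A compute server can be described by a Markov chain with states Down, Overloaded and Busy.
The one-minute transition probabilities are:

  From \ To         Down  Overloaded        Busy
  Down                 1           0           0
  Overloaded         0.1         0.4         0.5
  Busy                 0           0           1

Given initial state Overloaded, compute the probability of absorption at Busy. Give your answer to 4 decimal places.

Let h(s) be the probability of absorption at Busy starting from transient state s. Then h(Busy) = 1 and h(Down) = 0. By first-step analysis:
h(Overloaded) = 0.1·0 + 0.4·h(Overloaded) + 0.5·1
Solving: h(Overloaded) = 0.8333.
Starting from Overloaded, the probability is 0.8333.

0.8333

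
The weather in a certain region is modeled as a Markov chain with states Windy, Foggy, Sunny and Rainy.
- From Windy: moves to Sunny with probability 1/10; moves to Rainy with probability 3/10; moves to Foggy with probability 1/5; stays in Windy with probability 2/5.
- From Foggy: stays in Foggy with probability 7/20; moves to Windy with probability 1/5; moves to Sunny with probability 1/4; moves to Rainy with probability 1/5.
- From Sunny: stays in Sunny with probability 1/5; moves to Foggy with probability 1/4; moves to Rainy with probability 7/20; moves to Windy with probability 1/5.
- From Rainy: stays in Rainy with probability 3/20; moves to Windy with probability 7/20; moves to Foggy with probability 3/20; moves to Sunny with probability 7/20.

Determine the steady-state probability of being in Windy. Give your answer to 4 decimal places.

0.2969

Let the stationary distribution be π with π = πP and π_1 + π_2 + π_3 + π_4 = 1.
π_1 = 0.4·π_1 + 0.2·π_2 + 0.2·π_3 + 0.35·π_4
π_2 = 0.2·π_1 + 0.35·π_2 + 0.25·π_3 + 0.15·π_4
π_3 = 0.1·π_1 + 0.25·π_2 + 0.2·π_3 + 0.35·π_4
Solving with the normalization constraint gives π = (0.2969, 0.2335, 0.2195, 0.2501).
So the stationary probability of Windy is 0.2969.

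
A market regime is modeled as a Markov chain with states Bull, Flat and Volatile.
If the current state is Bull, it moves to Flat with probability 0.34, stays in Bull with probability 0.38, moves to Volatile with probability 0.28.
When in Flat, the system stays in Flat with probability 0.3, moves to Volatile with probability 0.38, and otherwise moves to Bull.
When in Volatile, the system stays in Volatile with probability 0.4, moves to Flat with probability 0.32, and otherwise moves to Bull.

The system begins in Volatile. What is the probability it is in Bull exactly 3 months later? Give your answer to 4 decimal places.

0.3248

Propagate the distribution vector 3 months from Volatile.
After 0 months: (0.0000, 0.0000, 1.0000)
After 1 month: (0.2800, 0.3200, 0.4000)
After 2 months: (0.3208, 0.3192, 0.3600)
After 3 months: (0.3248, 0.3200, 0.3551)
P(in Bull after 3 months) = 0.3248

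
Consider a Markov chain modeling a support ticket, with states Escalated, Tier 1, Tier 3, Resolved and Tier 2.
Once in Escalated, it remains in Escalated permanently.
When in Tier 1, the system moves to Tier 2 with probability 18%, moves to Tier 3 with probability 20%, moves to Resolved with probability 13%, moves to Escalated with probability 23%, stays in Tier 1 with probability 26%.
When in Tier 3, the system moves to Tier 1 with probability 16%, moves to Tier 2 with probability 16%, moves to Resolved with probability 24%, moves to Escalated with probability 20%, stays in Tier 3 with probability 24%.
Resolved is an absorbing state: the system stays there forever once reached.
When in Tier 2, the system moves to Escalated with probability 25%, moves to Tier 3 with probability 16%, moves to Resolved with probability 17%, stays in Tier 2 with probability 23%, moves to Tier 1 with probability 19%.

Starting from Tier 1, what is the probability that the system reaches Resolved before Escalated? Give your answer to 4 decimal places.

0.4119

Let h(s) be the probability of absorption at Resolved starting from transient state s. Then h(Resolved) = 1 and h(Escalated) = 0. By first-step analysis:
h(Tier 1) = 0.23·0 + 0.26·h(Tier 1) + 0.2·h(Tier 3) + 0.13·1 + 0.18·h(Tier 2)
h(Tier 3) = 0.2·0 + 0.16·h(Tier 1) + 0.24·h(Tier 3) + 0.24·1 + 0.16·h(Tier 2)
h(Tier 2) = 0.25·0 + 0.19·h(Tier 1) + 0.16·h(Tier 3) + 0.17·1 + 0.23·h(Tier 2)
Solving: h(Tier 1) = 0.4119, h(Tier 3) = 0.4919, h(Tier 2) = 0.4246.
Starting from Tier 1, the probability is 0.4119.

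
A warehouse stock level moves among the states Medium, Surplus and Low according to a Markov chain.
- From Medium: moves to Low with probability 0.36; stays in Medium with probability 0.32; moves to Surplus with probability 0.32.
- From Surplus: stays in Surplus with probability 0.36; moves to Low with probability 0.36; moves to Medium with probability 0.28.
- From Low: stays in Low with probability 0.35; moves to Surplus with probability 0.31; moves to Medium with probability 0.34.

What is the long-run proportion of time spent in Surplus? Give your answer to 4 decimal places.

0.3296

Let the stationary distribution be π with π = πP and π_1 + π_2 + π_3 = 1.
π_1 = 0.32·π_1 + 0.28·π_2 + 0.34·π_3
π_2 = 0.32·π_1 + 0.36·π_2 + 0.31·π_3
Solving with the normalization constraint gives π = (0.3139, 0.3296, 0.3564).
So the stationary probability of Surplus is 0.3296.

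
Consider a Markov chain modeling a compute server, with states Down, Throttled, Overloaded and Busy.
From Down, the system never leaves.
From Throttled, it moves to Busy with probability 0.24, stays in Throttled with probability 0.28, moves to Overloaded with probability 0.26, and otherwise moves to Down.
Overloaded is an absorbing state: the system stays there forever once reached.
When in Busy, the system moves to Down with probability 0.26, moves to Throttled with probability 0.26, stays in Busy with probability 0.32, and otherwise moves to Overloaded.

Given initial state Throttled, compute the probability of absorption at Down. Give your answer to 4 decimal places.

Let h(s) be the probability of absorption at Down starting from transient state s. Then h(Down) = 1 and h(Overloaded) = 0. By first-step analysis:
h(Throttled) = 0.22·1 + 0.28·h(Throttled) + 0.26·0 + 0.24·h(Busy)
h(Busy) = 0.26·1 + 0.26·h(Throttled) + 0.16·0 + 0.32·h(Busy)
Solving: h(Throttled) = 0.4963, h(Busy) = 0.5721.
Starting from Throttled, the probability is 0.4963.

0.4963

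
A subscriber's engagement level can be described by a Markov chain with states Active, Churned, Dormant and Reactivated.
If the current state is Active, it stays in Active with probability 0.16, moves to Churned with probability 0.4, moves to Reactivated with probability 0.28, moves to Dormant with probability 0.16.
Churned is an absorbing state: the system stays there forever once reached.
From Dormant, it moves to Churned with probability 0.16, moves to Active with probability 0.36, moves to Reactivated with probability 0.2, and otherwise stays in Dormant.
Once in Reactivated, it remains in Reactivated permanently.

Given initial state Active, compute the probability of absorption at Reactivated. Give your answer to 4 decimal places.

0.4269

Let h(s) be the probability of absorption at Reactivated starting from transient state s. Then h(Reactivated) = 1 and h(Churned) = 0. By first-step analysis:
h(Active) = 0.16·h(Active) + 0.4·0 + 0.16·h(Dormant) + 0.28·1
h(Dormant) = 0.36·h(Active) + 0.16·0 + 0.28·h(Dormant) + 0.2·1
Solving: h(Active) = 0.4269, h(Dormant) = 0.4912.
Starting from Active, the probability is 0.4269.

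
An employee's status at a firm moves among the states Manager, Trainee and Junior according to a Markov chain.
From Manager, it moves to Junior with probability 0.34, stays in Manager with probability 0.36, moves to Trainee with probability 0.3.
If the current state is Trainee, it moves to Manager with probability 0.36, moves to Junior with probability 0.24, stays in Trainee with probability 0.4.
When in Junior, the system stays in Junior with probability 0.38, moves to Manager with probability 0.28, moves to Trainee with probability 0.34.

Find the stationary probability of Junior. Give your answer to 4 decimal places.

0.3180

Let the stationary distribution be π with π = πP and π_1 + π_2 + π_3 = 1.
π_1 = 0.36·π_1 + 0.36·π_2 + 0.28·π_3
π_2 = 0.3·π_1 + 0.4·π_2 + 0.34·π_3
Solving with the normalization constraint gives π = (0.3346, 0.3475, 0.3180).
So the stationary probability of Junior is 0.3180.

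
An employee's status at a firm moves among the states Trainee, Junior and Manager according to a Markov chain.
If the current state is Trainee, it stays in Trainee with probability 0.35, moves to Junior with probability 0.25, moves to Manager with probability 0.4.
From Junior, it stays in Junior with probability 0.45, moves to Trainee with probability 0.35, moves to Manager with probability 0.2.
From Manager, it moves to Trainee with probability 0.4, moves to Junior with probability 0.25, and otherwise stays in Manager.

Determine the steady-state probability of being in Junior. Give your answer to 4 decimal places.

0.3125

Let the stationary distribution be π with π = πP and π_1 + π_2 + π_3 = 1.
π_1 = 0.35·π_1 + 0.35·π_2 + 0.4·π_3
π_2 = 0.25·π_1 + 0.45·π_2 + 0.25·π_3
Solving with the normalization constraint gives π = (0.3661, 0.3125, 0.3214).
So the stationary probability of Junior is 0.3125.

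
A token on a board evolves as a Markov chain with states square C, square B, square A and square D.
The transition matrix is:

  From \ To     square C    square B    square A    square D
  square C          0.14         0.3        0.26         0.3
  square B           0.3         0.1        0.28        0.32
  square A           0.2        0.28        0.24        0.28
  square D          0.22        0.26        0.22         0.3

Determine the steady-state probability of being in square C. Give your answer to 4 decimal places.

0.2166

Let the stationary distribution be π with π = πP and π_1 + π_2 + π_3 + π_4 = 1.
π_1 = 0.14·π_1 + 0.3·π_2 + 0.2·π_3 + 0.22·π_4
π_2 = 0.3·π_1 + 0.1·π_2 + 0.28·π_3 + 0.26·π_4
π_3 = 0.26·π_1 + 0.28·π_2 + 0.24·π_3 + 0.22·π_4
Solving with the normalization constraint gives π = (0.2166, 0.2359, 0.2478, 0.2998).
So the stationary probability of square C is 0.2166.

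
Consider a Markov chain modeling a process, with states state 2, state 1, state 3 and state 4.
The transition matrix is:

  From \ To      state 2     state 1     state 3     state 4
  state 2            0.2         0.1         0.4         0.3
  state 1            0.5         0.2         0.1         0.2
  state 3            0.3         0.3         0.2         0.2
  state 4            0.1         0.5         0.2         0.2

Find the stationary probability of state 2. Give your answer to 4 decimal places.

Let the stationary distribution be π with π = πP and π_1 + π_2 + π_3 + π_4 = 1.
π_1 = 0.2·π_1 + 0.5·π_2 + 0.3·π_3 + 0.1·π_4
π_2 = 0.1·π_1 + 0.2·π_2 + 0.3·π_3 + 0.5·π_4
π_3 = 0.4·π_1 + 0.1·π_2 + 0.2·π_3 + 0.2·π_4
Solving with the normalization constraint gives π = (0.2792, 0.2634, 0.2295, 0.2279).
So the stationary probability of state 2 is 0.2792.

0.2792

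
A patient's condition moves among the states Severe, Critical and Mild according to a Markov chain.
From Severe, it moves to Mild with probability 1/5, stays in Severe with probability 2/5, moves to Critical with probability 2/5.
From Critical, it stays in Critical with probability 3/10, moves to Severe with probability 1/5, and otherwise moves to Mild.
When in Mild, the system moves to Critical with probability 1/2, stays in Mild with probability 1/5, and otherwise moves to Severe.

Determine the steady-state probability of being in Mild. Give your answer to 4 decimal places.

Let the stationary distribution be π with π = πP and π_1 + π_2 + π_3 = 1.
π_1 = 0.4·π_1 + 0.2·π_2 + 0.3·π_3
π_2 = 0.4·π_1 + 0.3·π_2 + 0.5·π_3
Solving with the normalization constraint gives π = (0.2897, 0.3925, 0.3178).
So the stationary probability of Mild is 0.3178.

0.3178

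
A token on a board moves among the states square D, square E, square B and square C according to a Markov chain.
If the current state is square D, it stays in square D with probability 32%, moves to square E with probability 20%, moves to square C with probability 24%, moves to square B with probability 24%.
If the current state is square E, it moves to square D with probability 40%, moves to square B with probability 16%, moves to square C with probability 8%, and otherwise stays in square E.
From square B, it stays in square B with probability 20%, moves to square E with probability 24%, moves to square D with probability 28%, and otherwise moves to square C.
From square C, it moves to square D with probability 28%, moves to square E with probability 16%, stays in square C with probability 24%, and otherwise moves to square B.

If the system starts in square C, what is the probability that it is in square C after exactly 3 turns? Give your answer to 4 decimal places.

Propagate the distribution vector 3 turns from square C.
After 0 turns: (0.0000, 0.0000, 0.0000, 1.0000)
After 1 turn: (0.2800, 0.1600, 0.3200, 0.2400)
After 2 turns: (0.3104, 0.2288, 0.2336, 0.2272)
After 3 turns: (0.3199, 0.2369, 0.2305, 0.2127)
P(in square C after 3 turns) = 0.2127

0.2127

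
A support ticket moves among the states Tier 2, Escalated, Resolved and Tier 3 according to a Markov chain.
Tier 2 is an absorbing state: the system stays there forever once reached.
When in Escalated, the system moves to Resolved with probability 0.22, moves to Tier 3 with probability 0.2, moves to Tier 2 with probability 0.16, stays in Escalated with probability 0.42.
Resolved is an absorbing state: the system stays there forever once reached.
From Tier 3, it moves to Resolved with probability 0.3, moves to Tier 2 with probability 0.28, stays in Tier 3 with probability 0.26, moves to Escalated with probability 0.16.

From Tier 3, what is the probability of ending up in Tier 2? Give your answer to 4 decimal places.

0.4733

Let h(s) be the probability of absorption at Tier 2 starting from transient state s. Then h(Tier 2) = 1 and h(Resolved) = 0. By first-step analysis:
h(Escalated) = 0.16·1 + 0.42·h(Escalated) + 0.22·0 + 0.2·h(Tier 3)
h(Tier 3) = 0.28·1 + 0.16·h(Escalated) + 0.3·0 + 0.26·h(Tier 3)
Solving: h(Escalated) = 0.4391, h(Tier 3) = 0.4733.
Starting from Tier 3, the probability is 0.4733.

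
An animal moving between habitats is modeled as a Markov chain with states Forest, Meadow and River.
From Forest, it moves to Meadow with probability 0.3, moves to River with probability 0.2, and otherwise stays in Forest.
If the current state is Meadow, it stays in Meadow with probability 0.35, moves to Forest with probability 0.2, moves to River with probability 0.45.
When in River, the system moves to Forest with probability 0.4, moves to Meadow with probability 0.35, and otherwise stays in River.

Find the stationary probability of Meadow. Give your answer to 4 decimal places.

Let the stationary distribution be π with π = πP and π_1 + π_2 + π_3 = 1.
π_1 = 0.5·π_1 + 0.2·π_2 + 0.4·π_3
π_2 = 0.3·π_1 + 0.35·π_2 + 0.35·π_3
Solving with the normalization constraint gives π = (0.3708, 0.3315, 0.2978).
So the stationary probability of Meadow is 0.3315.

0.3315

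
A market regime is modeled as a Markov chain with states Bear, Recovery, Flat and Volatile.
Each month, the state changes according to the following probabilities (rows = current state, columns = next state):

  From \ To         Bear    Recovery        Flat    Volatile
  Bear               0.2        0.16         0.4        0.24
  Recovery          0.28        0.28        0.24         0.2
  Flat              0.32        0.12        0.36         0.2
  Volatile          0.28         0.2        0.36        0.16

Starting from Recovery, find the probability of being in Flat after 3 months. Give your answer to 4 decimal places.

0.3476

Propagate the distribution vector 3 months from Recovery.
After 0 months: (0.0000, 1.0000, 0.0000, 0.0000)
After 1 month: (0.2800, 0.2800, 0.2400, 0.2000)
After 2 months: (0.2672, 0.1920, 0.3376, 0.2032)
After 3 months: (0.2721, 0.1777, 0.3476, 0.2026)
P(in Flat after 3 months) = 0.3476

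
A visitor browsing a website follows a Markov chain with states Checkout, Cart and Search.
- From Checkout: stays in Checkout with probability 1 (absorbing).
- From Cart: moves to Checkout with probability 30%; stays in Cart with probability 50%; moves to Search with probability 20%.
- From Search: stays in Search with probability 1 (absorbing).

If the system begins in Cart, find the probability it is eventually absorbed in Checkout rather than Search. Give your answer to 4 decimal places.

0.6000

Let h(s) be the probability of absorption at Checkout starting from transient state s. Then h(Checkout) = 1 and h(Search) = 0. By first-step analysis:
h(Cart) = 0.3·1 + 0.5·h(Cart) + 0.2·0
Solving: h(Cart) = 0.6000.
Starting from Cart, the probability is 0.6000.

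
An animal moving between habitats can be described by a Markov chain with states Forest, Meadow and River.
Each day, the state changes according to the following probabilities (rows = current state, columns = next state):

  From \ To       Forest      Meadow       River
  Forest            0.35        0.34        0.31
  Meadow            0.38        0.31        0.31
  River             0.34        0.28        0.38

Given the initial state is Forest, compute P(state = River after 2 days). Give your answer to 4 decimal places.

0.3317

Sum over the intermediate state after 1 day:
P = P(Forest→Forest)·P(Forest→River) + P(Forest→Meadow)·P(Meadow→River) + P(Forest→River)·P(River→River)
  = 0.35×0.31 + 0.34×0.31 + 0.31×0.38
  = 0.1085 + 0.1054 + 0.1178 = 0.3317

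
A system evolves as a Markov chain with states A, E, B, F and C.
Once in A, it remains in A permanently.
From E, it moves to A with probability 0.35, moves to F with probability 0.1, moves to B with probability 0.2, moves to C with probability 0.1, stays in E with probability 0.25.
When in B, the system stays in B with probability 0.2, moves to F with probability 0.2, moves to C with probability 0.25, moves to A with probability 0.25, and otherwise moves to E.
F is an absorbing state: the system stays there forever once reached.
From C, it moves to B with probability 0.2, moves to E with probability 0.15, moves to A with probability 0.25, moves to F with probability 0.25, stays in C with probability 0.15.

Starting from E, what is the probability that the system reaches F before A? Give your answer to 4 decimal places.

Let h(s) be the probability of absorption at F starting from transient state s. Then h(F) = 1 and h(A) = 0. By first-step analysis:
h(E) = 0.35·0 + 0.25·h(E) + 0.2·h(B) + 0.1·1 + 0.1·h(C)
h(B) = 0.25·0 + 0.1·h(E) + 0.2·h(B) + 0.2·1 + 0.25·h(C)
h(C) = 0.25·0 + 0.15·h(E) + 0.2·h(B) + 0.25·1 + 0.15·h(C)
Solving: h(E) = 0.3076, h(B) = 0.4289, h(C) = 0.4493.
Starting from E, the probability is 0.3076.

0.3076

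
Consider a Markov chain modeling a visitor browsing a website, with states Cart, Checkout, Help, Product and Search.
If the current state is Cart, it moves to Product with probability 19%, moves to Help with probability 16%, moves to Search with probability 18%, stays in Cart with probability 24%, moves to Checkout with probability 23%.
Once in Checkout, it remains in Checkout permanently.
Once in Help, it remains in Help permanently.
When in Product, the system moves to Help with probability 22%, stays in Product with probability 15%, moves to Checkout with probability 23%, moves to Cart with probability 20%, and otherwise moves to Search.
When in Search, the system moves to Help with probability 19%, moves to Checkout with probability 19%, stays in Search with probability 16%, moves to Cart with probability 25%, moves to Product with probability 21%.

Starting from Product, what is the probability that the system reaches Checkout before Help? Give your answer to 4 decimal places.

Let h(s) be the probability of absorption at Checkout starting from transient state s. Then h(Checkout) = 1 and h(Help) = 0. By first-step analysis:
h(Cart) = 0.24·h(Cart) + 0.23·1 + 0.16·0 + 0.19·h(Product) + 0.18·h(Search)
h(Product) = 0.2·h(Cart) + 0.23·1 + 0.22·0 + 0.15·h(Product) + 0.2·h(Search)
h(Search) = 0.25·h(Cart) + 0.19·1 + 0.19·0 + 0.21·h(Product) + 0.16·h(Search)
Solving: h(Cart) = 0.5579, h(Product) = 0.5250, h(Search) = 0.5235.
Starting from Product, the probability is 0.5250.

0.5250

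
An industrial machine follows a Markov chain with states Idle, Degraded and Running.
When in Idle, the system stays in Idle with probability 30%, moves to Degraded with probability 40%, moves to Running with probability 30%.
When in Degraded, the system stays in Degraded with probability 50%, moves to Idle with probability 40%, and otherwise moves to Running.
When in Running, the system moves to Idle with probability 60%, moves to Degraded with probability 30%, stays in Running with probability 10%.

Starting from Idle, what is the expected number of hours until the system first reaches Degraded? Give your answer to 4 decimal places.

Let t(s) be the expected number of hours to first reach Degraded from state s, with t(Degraded) = 0. Conditioning on the first hour:
t(Idle) = 1 + 0.3·t(Idle) + 0.3·t(Running)
t(Running) = 1 + 0.6·t(Idle) + 0.1·t(Running)
Solving: t(Idle) = 2.6667, t(Running) = 2.8889.
Expected hours from Idle to Degraded: 2.6667.

2.6667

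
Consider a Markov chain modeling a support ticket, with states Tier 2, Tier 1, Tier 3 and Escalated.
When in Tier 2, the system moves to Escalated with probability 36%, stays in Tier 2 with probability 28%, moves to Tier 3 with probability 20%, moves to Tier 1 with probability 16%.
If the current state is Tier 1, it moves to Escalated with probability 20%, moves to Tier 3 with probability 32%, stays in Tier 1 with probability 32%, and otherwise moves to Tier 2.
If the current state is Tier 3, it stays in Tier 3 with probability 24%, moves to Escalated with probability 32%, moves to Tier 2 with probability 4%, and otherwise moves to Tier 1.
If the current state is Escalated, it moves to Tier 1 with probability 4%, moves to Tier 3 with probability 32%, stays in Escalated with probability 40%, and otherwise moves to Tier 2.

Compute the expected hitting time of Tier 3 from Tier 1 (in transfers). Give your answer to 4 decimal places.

Let t(s) be the expected number of transfers to first reach Tier 3 from state s, with t(Tier 3) = 0. Conditioning on the first transfer:
t(Tier 2) = 1 + 0.28·t(Tier 2) + 0.16·t(Tier 1) + 0.36·t(Escalated)
t(Tier 1) = 1 + 0.16·t(Tier 2) + 0.32·t(Tier 1) + 0.2·t(Escalated)
t(Escalated) = 1 + 0.24·t(Tier 2) + 0.04·t(Tier 1) + 0.4·t(Escalated)
Solving: t(Tier 2) = 3.8606, t(Tier 1) = 3.3898, t(Escalated) = 3.4369.
Expected transfers from Tier 1 to Tier 3: 3.3898.

3.3898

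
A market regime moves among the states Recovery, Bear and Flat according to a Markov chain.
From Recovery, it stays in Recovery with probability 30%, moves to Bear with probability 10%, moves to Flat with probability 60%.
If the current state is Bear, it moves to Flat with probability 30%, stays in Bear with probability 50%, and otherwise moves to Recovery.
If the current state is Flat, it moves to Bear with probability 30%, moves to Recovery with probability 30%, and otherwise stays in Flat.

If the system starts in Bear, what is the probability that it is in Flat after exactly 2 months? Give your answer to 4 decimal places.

0.3900

Sum over the intermediate state after 1 month:
P = P(Bear→Recovery)·P(Recovery→Flat) + P(Bear→Bear)·P(Bear→Flat) + P(Bear→Flat)·P(Flat→Flat)
  = 0.2×0.6 + 0.5×0.3 + 0.3×0.4
  = 0.1200 + 0.1500 + 0.1200 = 0.3900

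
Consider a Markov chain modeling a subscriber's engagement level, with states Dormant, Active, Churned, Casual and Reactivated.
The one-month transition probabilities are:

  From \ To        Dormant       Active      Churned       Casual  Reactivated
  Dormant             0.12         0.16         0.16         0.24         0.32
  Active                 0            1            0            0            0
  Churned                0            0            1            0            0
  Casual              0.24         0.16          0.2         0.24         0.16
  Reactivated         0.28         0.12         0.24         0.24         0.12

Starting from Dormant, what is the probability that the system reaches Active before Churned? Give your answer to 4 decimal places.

0.4443

Let h(s) be the probability of absorption at Active starting from transient state s. Then h(Active) = 1 and h(Churned) = 0. By first-step analysis:
h(Dormant) = 0.12·h(Dormant) + 0.16·1 + 0.16·0 + 0.24·h(Casual) + 0.32·h(Reactivated)
h(Casual) = 0.24·h(Dormant) + 0.16·1 + 0.2·0 + 0.24·h(Casual) + 0.16·h(Reactivated)
h(Reactivated) = 0.28·h(Dormant) + 0.12·1 + 0.24·0 + 0.24·h(Casual) + 0.12·h(Reactivated)
Solving: h(Dormant) = 0.4443, h(Casual) = 0.4342, h(Reactivated) = 0.3962.
Starting from Dormant, the probability is 0.4443.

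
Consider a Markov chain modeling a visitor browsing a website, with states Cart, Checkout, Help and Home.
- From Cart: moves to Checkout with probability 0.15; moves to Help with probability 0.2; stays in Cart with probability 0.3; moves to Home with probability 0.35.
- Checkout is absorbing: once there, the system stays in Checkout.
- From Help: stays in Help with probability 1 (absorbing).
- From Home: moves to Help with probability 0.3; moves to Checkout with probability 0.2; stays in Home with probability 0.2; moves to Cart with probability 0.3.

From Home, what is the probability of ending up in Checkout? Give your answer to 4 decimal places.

0.4066

Let h(s) be the probability of absorption at Checkout starting from transient state s. Then h(Checkout) = 1 and h(Help) = 0. By first-step analysis:
h(Cart) = 0.3·h(Cart) + 0.15·1 + 0.2·0 + 0.35·h(Home)
h(Home) = 0.3·h(Cart) + 0.2·1 + 0.3·0 + 0.2·h(Home)
Solving: h(Cart) = 0.4176, h(Home) = 0.4066.
Starting from Home, the probability is 0.4066.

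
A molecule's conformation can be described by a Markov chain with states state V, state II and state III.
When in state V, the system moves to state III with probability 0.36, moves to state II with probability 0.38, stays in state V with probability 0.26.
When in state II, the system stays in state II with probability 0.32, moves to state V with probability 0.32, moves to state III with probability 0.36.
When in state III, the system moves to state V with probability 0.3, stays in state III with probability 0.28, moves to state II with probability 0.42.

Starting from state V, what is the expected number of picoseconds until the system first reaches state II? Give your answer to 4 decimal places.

2.5424

Let t(s) be the expected number of picoseconds to first reach state II from state s, with t(state II) = 0. Conditioning on the first picosecond:
t(state V) = 1 + 0.26·t(state V) + 0.36·t(state III)
t(state III) = 1 + 0.3·t(state V) + 0.28·t(state III)
Solving: t(state V) = 2.5424, t(state III) = 2.4482.
Expected picoseconds from state V to state II: 2.5424.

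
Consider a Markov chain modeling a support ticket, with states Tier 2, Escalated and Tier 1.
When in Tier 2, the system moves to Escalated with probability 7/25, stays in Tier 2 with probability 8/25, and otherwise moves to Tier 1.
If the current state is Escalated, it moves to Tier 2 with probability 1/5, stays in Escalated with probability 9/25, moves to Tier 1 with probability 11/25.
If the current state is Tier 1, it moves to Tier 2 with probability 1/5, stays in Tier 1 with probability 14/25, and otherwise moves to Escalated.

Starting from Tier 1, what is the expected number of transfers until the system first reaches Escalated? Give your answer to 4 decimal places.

4.0146

Let t(s) be the expected number of transfers to first reach Escalated from state s, with t(Escalated) = 0. Conditioning on the first transfer:
t(Tier 2) = 1 + 0.32·t(Tier 2) + 0.4·t(Tier 1)
t(Tier 1) = 1 + 0.2·t(Tier 2) + 0.56·t(Tier 1)
Solving: t(Tier 2) = 3.8321, t(Tier 1) = 4.0146.
Expected transfers from Tier 1 to Escalated: 4.0146.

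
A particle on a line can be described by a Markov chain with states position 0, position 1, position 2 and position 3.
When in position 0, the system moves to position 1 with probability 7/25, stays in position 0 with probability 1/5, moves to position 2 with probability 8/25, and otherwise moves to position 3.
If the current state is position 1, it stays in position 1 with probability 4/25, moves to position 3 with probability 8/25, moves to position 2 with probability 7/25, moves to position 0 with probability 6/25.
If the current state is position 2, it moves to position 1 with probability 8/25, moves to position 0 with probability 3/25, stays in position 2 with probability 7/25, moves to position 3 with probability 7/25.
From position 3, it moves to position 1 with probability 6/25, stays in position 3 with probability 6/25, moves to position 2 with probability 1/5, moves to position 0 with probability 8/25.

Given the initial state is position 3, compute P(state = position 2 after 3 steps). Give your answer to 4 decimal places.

0.2685

Propagate the distribution vector 3 steps from position 3.
After 0 steps: (0.0000, 0.0000, 0.0000, 1.0000)
After 1 step: (0.3200, 0.2400, 0.2000, 0.2400)
After 2 steps: (0.2224, 0.2496, 0.2736, 0.2544)
After 3 steps: (0.2186, 0.2508, 0.2685, 0.2620)
P(in position 2 after 3 steps) = 0.2685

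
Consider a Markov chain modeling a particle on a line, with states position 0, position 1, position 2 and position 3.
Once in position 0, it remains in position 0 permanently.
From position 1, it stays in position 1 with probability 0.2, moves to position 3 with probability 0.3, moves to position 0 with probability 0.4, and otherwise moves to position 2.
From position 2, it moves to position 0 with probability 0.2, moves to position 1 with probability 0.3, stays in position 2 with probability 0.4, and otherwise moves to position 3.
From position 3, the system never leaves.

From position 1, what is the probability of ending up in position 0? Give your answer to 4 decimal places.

Let h(s) be the probability of absorption at position 0 starting from transient state s. Then h(position 0) = 1 and h(position 3) = 0. By first-step analysis:
h(position 1) = 0.4·1 + 0.2·h(position 1) + 0.1·h(position 2) + 0.3·0
h(position 2) = 0.2·1 + 0.3·h(position 1) + 0.4·h(position 2) + 0.1·0
Solving: h(position 1) = 0.5778, h(position 2) = 0.6222.
Starting from position 1, the probability is 0.5778.

0.5778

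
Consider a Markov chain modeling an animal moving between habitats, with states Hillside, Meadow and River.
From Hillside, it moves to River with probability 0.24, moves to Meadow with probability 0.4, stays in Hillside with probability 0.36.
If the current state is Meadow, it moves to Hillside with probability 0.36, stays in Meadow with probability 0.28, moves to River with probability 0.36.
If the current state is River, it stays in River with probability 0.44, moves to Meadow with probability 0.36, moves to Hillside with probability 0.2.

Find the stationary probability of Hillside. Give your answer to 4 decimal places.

0.3037

Let the stationary distribution be π with π = πP and π_1 + π_2 + π_3 = 1.
π_1 = 0.36·π_1 + 0.36·π_2 + 0.2·π_3
π_2 = 0.4·π_1 + 0.28·π_2 + 0.36·π_3
Solving with the normalization constraint gives π = (0.3037, 0.3446, 0.3517).
So the stationary probability of Hillside is 0.3037.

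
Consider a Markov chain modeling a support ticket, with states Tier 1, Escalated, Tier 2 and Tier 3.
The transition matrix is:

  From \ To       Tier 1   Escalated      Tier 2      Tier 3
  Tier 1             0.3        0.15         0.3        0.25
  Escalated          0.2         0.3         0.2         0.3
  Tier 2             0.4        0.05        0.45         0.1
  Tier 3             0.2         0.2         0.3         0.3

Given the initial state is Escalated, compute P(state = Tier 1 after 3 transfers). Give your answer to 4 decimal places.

Propagate the distribution vector 3 transfers from Escalated.
After 0 transfers: (0.0000, 1.0000, 0.0000, 0.0000)
After 1 transfer: (0.2000, 0.3000, 0.2000, 0.3000)
After 2 transfers: (0.2600, 0.1900, 0.3000, 0.2500)
After 3 transfers: (0.2860, 0.1610, 0.3260, 0.2270)
P(in Tier 1 after 3 transfers) = 0.2860

0.2860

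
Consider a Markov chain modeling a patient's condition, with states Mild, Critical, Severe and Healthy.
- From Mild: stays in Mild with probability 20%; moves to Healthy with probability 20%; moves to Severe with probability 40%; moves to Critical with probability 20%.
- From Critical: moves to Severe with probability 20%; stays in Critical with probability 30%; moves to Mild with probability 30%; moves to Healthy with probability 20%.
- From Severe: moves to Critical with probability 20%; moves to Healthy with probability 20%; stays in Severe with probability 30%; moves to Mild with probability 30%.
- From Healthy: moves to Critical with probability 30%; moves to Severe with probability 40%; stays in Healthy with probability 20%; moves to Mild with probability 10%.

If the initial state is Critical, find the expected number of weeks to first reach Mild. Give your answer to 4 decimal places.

Let t(s) be the expected number of weeks to first reach Mild from state s, with t(Mild) = 0. Conditioning on the first week:
t(Critical) = 1 + 0.3·t(Critical) + 0.2·t(Severe) + 0.2·t(Healthy)
t(Severe) = 1 + 0.2·t(Critical) + 0.3·t(Severe) + 0.2·t(Healthy)
t(Healthy) = 1 + 0.3·t(Critical) + 0.4·t(Severe) + 0.2·t(Healthy)
Solving: t(Critical) = 3.8462, t(Severe) = 3.8462, t(Healthy) = 4.6154.
Expected weeks from Critical to Mild: 3.8462.

3.8462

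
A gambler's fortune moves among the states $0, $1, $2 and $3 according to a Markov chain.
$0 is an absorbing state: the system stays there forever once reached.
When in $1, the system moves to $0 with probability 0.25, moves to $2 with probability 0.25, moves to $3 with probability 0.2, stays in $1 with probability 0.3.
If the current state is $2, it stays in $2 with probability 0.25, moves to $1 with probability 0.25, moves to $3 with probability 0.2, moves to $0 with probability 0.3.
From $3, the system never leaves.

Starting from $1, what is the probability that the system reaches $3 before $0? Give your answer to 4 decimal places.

Let h(s) be the probability of absorption at $3 starting from transient state s. Then h($3) = 1 and h($0) = 0. By first-step analysis:
h($1) = 0.25·0 + 0.3·h($1) + 0.25·h($2) + 0.2·1
h($2) = 0.3·0 + 0.25·h($1) + 0.25·h($2) + 0.2·1
Solving: h($1) = 0.4324, h($2) = 0.4108.
Starting from $1, the probability is 0.4324.

0.4324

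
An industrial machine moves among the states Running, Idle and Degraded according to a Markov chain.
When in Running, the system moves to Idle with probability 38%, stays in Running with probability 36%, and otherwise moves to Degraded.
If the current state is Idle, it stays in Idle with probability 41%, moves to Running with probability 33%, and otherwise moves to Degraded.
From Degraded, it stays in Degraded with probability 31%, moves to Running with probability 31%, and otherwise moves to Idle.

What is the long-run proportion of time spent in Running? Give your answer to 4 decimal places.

0.3346

Let the stationary distribution be π with π = πP and π_1 + π_2 + π_3 = 1.
π_1 = 0.36·π_1 + 0.33·π_2 + 0.31·π_3
π_2 = 0.38·π_1 + 0.41·π_2 + 0.38·π_3
Solving with the normalization constraint gives π = (0.3346, 0.3918, 0.2737).
So the stationary probability of Running is 0.3346.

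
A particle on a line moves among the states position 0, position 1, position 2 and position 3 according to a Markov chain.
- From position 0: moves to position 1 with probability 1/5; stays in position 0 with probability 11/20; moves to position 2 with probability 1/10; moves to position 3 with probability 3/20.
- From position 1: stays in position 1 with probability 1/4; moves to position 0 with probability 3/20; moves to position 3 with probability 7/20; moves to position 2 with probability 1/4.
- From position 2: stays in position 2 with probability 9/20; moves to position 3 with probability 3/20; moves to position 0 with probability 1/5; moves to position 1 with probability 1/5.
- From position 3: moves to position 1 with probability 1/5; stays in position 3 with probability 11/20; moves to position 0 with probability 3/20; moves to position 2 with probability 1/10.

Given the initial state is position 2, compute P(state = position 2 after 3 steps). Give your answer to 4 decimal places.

0.2321

Propagate the distribution vector 3 steps from position 2.
After 0 steps: (0.0000, 0.0000, 1.0000, 0.0000)
After 1 step: (0.2000, 0.2000, 0.4500, 0.1500)
After 2 steps: (0.2525, 0.2100, 0.2875, 0.2500)
After 3 steps: (0.2654, 0.2105, 0.2321, 0.2920)
P(in position 2 after 3 steps) = 0.2321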